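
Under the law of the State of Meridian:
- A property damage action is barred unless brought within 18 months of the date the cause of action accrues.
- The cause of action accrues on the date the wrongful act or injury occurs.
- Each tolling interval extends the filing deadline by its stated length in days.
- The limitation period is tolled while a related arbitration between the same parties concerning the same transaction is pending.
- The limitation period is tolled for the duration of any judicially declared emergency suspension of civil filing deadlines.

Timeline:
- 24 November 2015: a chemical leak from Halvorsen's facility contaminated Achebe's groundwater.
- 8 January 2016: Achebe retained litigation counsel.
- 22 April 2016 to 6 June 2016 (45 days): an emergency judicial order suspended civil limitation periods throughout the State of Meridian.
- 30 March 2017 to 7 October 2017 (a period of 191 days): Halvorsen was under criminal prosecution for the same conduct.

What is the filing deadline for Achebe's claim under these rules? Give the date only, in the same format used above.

The cause of action accrued on 24 November 2015, the date of the act.
Adding the 18 months base period to 24 November 2015 gives a deadline of 24 May 2017, before any tolling.
The emergency suspension of filing deadlines from 22 April 2016 to 6 June 2016 tolled the period for 45 days, extending the deadline to 8 July 2017.
The pending criminal prosecution from 30 March 2017 to 7 October 2017 does not toll the period, because no stated rule makes a criminal prosecution a tolling event.
The other events in the timeline have no effect on the limitation period under the stated rules.

8 July 2017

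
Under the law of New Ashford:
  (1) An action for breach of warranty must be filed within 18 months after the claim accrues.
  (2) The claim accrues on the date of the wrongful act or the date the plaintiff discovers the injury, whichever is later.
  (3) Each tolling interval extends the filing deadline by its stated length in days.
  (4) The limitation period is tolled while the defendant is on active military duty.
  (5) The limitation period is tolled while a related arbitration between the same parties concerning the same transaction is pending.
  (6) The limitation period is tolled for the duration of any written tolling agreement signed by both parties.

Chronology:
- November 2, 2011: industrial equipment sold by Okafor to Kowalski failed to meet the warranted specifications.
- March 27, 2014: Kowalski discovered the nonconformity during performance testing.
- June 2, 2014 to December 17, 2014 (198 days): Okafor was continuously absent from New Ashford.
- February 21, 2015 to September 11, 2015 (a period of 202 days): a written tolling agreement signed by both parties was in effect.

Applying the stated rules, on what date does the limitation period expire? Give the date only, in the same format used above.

The claim accrued on March 27, 2014 — the later of the November 2, 2011 act and the March 27, 2014 discovery.
18 months from March 27, 2014 is September 27, 2015.
The period was tolled for 202 days by the written tolling agreement (February 21, 2015 to September 11, 2015), pushing the deadline to April 16, 2016.
Although the defendant's absence ran from June 2, 2014 to December 17, 2014, the stated rules do not make that a tolling event, so it is disregarded.

April 16, 2016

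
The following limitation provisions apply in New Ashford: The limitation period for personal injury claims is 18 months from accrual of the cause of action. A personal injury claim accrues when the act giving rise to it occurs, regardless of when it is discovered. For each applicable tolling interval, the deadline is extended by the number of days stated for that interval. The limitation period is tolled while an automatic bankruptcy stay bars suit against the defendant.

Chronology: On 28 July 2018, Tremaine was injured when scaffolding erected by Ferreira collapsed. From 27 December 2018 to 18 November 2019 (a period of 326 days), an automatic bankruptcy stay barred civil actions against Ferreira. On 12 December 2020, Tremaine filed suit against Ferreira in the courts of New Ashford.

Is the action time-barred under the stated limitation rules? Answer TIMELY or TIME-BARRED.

TIMELY

The claim accrued on 28 July 2018, when the wrongful act occurred.
Adding the 18 months base period to 28 July 2018 gives a deadline of 28 January 2020, before any tolling.
The period was tolled for 326 days by the automatic bankruptcy stay (27 December 2018 to 18 November 2019), pushing the deadline to 19 December 2020.
Filing on 12 December 2020 beat the 19 December 2020 deadline — the action is timely.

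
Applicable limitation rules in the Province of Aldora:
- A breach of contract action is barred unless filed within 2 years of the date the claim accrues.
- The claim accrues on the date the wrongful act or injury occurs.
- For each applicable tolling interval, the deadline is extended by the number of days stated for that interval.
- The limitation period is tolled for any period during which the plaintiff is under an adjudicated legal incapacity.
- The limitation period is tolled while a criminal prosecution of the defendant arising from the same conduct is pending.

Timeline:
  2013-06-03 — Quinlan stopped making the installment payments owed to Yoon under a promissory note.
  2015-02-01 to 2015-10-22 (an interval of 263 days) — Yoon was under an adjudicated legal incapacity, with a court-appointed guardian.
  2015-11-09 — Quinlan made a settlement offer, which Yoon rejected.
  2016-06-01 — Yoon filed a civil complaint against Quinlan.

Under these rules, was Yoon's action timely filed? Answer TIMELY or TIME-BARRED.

TIME-BARRED

The claim accrued on 2013-06-03, when the wrongful act occurred.
The untolled deadline — 2 years after 2013-06-03 — is 2015-06-03.
The plaintiff's legal incapacity from 2015-02-01 to 2015-10-22 tolled the period for 263 days, extending the deadline to 2016-02-21.
None of the other events listed affects the running of the period under the stated rules.
Yoon filed on 2016-06-01, after the 2016-02-21 deadline, so the action is time-barred.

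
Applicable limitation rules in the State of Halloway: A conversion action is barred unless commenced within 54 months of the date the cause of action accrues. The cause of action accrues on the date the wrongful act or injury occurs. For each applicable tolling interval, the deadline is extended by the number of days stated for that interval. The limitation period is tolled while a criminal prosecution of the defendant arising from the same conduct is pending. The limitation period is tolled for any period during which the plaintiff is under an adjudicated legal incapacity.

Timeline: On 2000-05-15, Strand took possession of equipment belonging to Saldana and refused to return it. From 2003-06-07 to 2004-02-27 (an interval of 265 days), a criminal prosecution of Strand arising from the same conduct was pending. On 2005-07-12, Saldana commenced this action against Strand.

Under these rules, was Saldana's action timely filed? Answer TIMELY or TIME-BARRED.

The claim accrued on 2000-05-15, when the wrongful act occurred.
Adding the 54 months base period to 2000-05-15 gives a deadline of 2004-11-15, before any tolling.
The period was tolled for 265 days by the pending criminal prosecution (2003-06-07 to 2004-02-27), pushing the deadline to 2005-08-07.
The 2005-07-12 filing precedes the 2005-08-07 deadline; the claim is timely.

TIMELY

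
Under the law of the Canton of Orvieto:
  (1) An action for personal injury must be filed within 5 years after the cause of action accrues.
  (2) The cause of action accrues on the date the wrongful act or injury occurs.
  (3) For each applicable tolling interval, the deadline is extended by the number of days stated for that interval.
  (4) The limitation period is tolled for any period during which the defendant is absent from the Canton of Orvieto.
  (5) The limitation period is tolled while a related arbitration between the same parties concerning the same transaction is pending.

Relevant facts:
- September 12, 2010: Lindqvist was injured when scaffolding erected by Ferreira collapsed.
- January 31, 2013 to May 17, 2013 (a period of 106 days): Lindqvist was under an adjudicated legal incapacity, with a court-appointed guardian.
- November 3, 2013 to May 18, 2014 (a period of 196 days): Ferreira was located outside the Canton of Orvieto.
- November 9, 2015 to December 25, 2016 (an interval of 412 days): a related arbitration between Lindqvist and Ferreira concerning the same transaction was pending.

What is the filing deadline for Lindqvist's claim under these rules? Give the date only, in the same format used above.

May 12, 2017

The claim accrued on September 12, 2010, when the wrongful act occurred.
Adding the 5 years base period to September 12, 2010 gives a deadline of September 12, 2015, before any tolling.
The period was tolled for 196 days by the defendant's absence from the jurisdiction (November 3, 2013 to May 18, 2014), pushing the deadline to March 26, 2016.
The pending related arbitration from November 9, 2015 to December 25, 2016 tolled the period for 412 days, extending the deadline to May 12, 2017.
The plaintiff's legal incapacity from January 31, 2013 to May 17, 2013 does not toll the period, because no stated rule makes the plaintiff's incapacity a tolling event.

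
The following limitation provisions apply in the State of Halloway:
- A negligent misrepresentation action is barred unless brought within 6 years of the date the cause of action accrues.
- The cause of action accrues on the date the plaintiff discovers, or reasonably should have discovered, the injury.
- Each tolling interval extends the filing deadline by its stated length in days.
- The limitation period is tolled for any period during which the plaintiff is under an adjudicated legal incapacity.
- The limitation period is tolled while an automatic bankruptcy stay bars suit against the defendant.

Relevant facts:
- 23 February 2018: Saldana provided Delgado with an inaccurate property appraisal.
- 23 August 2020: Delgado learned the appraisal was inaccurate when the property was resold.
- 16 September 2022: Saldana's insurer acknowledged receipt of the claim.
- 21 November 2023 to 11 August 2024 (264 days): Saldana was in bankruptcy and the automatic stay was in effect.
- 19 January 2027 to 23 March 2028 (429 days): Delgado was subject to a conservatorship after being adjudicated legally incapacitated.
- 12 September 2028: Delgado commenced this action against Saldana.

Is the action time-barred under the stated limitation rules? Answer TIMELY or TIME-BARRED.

TIME-BARRED

Under the discovery rule, the claim accrued on 23 August 2020, when Delgado discovered the injury — not on the 23 February 2018 date of the underlying act.
Adding the 6 years base period to 23 August 2020 gives a deadline of 23 August 2026, before any tolling.
Because the automatic bankruptcy stay ran from 21 November 2023 to 11 August 2024, the deadline is extended by 264 days to 14 May 2027.
The plaintiff's legal incapacity from 19 January 2027 to 23 March 2028 tolled the period for 429 days, extending the deadline to 16 July 2028.
None of the other events listed affects the running of the period under the stated rules.
Delgado filed on 12 September 2028, after the 16 July 2028 deadline, so the action is time-barred.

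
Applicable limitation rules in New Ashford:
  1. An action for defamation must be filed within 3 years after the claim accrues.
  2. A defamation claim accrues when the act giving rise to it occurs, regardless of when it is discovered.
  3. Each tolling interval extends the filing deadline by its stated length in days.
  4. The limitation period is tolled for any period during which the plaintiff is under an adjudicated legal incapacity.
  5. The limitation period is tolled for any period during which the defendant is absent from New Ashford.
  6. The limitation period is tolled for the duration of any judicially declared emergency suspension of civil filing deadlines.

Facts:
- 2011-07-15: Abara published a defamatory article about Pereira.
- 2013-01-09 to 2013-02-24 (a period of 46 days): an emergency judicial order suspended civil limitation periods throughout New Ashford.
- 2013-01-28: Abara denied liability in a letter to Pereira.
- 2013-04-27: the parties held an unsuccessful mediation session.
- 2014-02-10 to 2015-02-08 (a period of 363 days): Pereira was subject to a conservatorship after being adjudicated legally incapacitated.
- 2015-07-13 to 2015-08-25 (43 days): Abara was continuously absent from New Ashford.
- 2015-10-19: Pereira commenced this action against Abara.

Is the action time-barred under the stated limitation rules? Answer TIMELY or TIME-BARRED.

The limitation period began to run on 2011-07-15.
The untolled deadline — 3 years after 2011-07-15 — is 2014-07-15.
The emergency suspension of filing deadlines from 2013-01-09 to 2013-02-24 tolled the period for 46 days, extending the deadline to 2014-08-30.
The plaintiff's legal incapacity from 2014-02-10 to 2015-02-08 tolled the period for 363 days, extending the deadline to 2015-08-28.
Because the defendant's absence from the jurisdiction ran from 2015-07-13 to 2015-08-25, the deadline is extended by 43 days to 2015-10-10.
The other events in the timeline have no effect on the limitation period under the stated rules.
Pereira filed on 2015-10-19, after the 2015-10-10 deadline, so the action is time-barred.

TIME-BARRED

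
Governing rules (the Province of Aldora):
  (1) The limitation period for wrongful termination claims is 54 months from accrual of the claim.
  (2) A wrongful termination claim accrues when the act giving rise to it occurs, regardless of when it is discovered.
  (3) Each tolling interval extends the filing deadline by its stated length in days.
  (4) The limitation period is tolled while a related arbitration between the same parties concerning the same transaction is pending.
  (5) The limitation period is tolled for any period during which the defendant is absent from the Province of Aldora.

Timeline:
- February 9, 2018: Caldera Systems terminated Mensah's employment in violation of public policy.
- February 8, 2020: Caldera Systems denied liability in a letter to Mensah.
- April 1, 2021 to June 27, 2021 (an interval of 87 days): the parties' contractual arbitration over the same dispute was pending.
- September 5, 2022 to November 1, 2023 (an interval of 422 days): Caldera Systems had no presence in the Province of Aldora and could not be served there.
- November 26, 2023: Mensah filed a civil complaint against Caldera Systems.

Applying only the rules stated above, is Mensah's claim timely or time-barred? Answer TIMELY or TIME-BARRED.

The claim accrued on February 9, 2018, when the wrongful act occurred.
54 months from February 9, 2018 is August 9, 2022.
The pending related arbitration from April 1, 2021 to June 27, 2021 tolled the period for 87 days, extending the deadline to November 4, 2022.
The defendant's absence from the jurisdiction from September 5, 2022 to November 1, 2023 tolled the period for 422 days, extending the deadline to December 31, 2023.
None of the other events listed affects the running of the period under the stated rules.
Mensah filed on November 26, 2023, before the December 31, 2023 deadline, so the action is timely.

TIMELY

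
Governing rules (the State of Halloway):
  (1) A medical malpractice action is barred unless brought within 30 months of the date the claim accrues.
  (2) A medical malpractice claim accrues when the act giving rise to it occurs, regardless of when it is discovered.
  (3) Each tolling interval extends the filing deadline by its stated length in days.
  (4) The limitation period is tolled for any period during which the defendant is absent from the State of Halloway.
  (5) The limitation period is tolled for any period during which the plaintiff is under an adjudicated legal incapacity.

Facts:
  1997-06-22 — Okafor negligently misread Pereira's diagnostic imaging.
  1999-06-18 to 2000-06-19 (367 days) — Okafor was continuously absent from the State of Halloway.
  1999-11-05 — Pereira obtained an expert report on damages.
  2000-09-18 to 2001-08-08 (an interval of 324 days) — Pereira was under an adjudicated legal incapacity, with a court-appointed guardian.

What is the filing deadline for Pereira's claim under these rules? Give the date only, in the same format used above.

The claim accrued on 1997-06-22, when the wrongful act occurred.
The untolled deadline — 30 months after 1997-06-22 — is 1999-12-22.
The defendant's absence from the jurisdiction from 1999-06-18 to 2000-06-19 tolled the period for 367 days, extending the deadline to 2000-12-23.
The period was tolled for 324 days by the plaintiff's legal incapacity (2000-09-18 to 2001-08-08), pushing the deadline to 2001-11-12.
Nothing else in the chronology tolls or restarts the period.

2001-11-12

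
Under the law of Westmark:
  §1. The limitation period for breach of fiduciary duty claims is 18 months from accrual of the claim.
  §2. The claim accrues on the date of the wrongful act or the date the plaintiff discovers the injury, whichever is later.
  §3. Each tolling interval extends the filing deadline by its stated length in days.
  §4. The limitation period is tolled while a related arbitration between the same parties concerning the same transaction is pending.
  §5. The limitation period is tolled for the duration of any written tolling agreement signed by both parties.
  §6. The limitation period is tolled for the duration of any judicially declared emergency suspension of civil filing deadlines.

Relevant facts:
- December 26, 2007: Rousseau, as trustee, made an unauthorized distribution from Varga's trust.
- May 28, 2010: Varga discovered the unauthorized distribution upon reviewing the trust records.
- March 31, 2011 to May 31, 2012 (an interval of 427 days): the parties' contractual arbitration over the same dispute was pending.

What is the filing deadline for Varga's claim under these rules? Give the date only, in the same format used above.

Because discovery on May 28, 2010 post-dates the December 26, 2007 act, accrual under the later-of rule falls on May 28, 2010.
18 months from May 28, 2010 is November 28, 2011.
The period was tolled for 427 days by the pending related arbitration (March 31, 2011 to May 31, 2012), pushing the deadline to January 28, 2013.

January 28, 2013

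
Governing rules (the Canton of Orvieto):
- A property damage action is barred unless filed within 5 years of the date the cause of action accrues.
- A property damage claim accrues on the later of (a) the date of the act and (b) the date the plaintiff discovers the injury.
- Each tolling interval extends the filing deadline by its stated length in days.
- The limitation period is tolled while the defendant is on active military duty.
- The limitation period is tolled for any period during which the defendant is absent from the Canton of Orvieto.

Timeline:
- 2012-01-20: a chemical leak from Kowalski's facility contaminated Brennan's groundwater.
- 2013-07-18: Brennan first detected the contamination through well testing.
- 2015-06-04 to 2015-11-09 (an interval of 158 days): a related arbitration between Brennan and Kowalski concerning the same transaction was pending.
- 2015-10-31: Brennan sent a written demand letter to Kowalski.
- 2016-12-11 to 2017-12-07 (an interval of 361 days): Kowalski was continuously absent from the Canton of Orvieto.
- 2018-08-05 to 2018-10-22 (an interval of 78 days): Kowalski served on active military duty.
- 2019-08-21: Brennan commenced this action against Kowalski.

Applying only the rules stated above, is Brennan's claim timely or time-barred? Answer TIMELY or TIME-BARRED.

TIMELY

Because discovery on 2013-07-18 post-dates the 2012-01-20 act, accrual under the later-of rule falls on 2013-07-18.
Adding the 5 years base period to 2013-07-18 gives a deadline of 2018-07-18, before any tolling.
The period was tolled for 361 days by the defendant's absence from the jurisdiction (2016-12-11 to 2017-12-07), pushing the deadline to 2019-07-14.
The period was tolled for 78 days by the defendant's active military service (2018-08-05 to 2018-10-22), pushing the deadline to 2019-09-30.
No stated provision tolls the period for a pending arbitration, so the interval from 2015-06-04 to 2015-11-09 has no effect on the deadline.
None of the other events listed affects the running of the period under the stated rules.
The 2019-08-21 filing precedes the 2019-09-30 deadline; the claim is timely.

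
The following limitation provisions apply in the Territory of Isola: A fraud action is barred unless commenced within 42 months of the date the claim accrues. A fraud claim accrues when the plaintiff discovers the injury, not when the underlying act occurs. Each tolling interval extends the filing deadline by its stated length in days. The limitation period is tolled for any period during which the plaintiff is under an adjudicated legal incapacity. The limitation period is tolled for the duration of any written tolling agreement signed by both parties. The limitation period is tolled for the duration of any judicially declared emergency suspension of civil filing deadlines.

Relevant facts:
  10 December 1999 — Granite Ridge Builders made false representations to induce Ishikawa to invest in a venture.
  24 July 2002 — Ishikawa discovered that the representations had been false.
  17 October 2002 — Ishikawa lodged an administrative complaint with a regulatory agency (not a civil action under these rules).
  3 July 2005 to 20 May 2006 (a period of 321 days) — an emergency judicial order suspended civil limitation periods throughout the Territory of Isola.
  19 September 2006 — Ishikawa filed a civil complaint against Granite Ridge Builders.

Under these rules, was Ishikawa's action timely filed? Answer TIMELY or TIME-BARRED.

Under the discovery rule, the claim accrued on 24 July 2002, when Ishikawa discovered the injury — not on the 10 December 1999 date of the underlying act.
The untolled deadline — 42 months after 24 July 2002 — is 24 January 2006.
The emergency suspension of filing deadlines from 3 July 2005 to 20 May 2006 tolled the period for 321 days, extending the deadline to 11 December 2006.
Nothing else in the chronology tolls or restarts the period.
The 19 September 2006 filing precedes the 11 December 2006 deadline; the claim is timely.

TIMELY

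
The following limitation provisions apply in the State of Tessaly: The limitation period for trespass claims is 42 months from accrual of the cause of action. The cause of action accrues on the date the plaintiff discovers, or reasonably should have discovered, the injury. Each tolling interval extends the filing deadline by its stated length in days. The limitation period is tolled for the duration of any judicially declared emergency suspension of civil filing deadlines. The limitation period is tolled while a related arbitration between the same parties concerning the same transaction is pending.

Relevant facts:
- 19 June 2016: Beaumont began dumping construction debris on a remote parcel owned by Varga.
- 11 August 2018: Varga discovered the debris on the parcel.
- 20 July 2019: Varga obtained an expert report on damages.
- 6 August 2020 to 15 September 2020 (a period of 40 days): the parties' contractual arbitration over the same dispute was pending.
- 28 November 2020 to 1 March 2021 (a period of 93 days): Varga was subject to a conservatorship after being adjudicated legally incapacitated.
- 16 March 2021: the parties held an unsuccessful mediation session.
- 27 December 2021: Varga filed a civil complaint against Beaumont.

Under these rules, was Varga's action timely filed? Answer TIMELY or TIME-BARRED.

TIMELY

The claim did not accrue until Varga discovered the injury on 11 August 2018; the 19 June 2016 act date does not start the clock under the stated rule.
42 months from 11 August 2018 is 11 February 2022.
The period was tolled for 40 days by the pending related arbitration (6 August 2020 to 15 September 2020), pushing the deadline to 23 March 2022.
Although the plaintiff's incapacity ran from 28 November 2020 to 1 March 2021, the stated rules do not make that a tolling event, so it is disregarded.
The other events in the timeline have no effect on the limitation period under the stated rules.
The 27 December 2021 filing precedes the 23 March 2022 deadline; the claim is timely.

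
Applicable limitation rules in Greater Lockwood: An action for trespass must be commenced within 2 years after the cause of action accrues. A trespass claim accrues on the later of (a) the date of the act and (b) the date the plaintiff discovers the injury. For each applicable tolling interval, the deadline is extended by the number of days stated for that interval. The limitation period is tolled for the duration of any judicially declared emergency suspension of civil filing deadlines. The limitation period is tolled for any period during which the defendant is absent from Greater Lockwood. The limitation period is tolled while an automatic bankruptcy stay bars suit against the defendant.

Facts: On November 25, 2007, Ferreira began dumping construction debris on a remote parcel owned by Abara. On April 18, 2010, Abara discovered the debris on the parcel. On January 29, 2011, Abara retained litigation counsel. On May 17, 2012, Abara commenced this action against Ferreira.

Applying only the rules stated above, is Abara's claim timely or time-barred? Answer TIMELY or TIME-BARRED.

Because discovery on April 18, 2010 post-dates the November 25, 2007 act, accrual under the later-of rule falls on April 18, 2010.
2 years from April 18, 2010 is April 18, 2012.
The other events in the timeline have no effect on the limitation period under the stated rules.
Filing on May 17, 2012 missed the April 18, 2012 deadline — the action is time-barred.

TIME-BARRED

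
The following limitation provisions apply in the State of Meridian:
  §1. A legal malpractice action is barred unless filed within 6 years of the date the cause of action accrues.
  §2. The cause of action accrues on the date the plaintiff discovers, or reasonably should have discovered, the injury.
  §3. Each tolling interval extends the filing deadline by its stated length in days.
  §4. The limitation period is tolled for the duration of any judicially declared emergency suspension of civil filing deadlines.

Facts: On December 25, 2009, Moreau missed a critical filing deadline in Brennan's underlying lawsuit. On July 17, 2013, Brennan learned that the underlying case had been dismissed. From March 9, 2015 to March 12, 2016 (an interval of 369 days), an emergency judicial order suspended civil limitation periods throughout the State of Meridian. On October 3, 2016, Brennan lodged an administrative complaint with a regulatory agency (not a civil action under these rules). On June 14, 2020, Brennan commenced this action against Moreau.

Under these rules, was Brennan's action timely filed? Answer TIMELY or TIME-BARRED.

The claim did not accrue until Brennan discovered the injury on July 17, 2013; the December 25, 2009 act date does not start the clock under the stated rule.
The untolled deadline — 6 years after July 17, 2013 — is July 17, 2019.
Because the emergency suspension of filing deadlines ran from March 9, 2015 to March 12, 2016, the deadline is extended by 369 days to July 20, 2020.
None of the other events listed affects the running of the period under the stated rules.
Filing on June 14, 2020 beat the July 20, 2020 deadline — the action is timely.

TIMELY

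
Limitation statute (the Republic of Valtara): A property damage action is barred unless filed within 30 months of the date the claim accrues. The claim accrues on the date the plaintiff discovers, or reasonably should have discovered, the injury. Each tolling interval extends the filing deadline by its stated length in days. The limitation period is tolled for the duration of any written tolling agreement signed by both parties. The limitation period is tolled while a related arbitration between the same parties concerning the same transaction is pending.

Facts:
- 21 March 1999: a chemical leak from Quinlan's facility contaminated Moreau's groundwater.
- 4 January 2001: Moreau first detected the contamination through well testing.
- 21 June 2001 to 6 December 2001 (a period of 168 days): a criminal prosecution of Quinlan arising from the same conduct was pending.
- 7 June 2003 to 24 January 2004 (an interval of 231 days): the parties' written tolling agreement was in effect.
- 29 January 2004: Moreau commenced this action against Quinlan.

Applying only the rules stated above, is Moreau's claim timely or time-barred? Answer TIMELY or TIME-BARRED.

TIMELY

Accrual is tied to discovery, so the period began on 4 January 2001 rather than on 21 March 1999 when the act occurred.
The untolled deadline — 30 months after 4 January 2001 — is 4 July 2003.
The written tolling agreement from 7 June 2003 to 24 January 2004 tolled the period for 231 days, extending the deadline to 20 February 2004.
The pending criminal prosecution from 21 June 2001 to 6 December 2001 does not toll the period, because no stated rule makes a criminal prosecution a tolling event.
Filing on 29 January 2004 beat the 20 February 2004 deadline — the action is timely.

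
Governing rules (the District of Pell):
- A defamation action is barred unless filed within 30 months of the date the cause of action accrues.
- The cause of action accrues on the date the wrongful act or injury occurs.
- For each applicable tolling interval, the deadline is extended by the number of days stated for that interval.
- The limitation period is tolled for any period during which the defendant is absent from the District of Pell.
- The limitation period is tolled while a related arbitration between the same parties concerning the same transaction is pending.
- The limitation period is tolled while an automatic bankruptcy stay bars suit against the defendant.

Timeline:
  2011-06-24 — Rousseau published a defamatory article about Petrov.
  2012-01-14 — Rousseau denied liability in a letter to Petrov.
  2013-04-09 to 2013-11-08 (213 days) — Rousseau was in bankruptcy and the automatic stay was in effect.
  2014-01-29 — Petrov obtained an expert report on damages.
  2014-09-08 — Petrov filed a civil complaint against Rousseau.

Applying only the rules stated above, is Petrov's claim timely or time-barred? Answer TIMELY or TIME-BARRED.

TIME-BARRED

The cause of action accrued on 2011-06-24, the date of the act.
30 months from 2011-06-24 is 2013-12-24.
The period was tolled for 213 days by the automatic bankruptcy stay (2013-04-09 to 2013-11-08), pushing the deadline to 2014-07-25.
None of the other events listed affects the running of the period under the stated rules.
Petrov filed on 2014-09-08, after the 2014-07-25 deadline, so the action is time-barred.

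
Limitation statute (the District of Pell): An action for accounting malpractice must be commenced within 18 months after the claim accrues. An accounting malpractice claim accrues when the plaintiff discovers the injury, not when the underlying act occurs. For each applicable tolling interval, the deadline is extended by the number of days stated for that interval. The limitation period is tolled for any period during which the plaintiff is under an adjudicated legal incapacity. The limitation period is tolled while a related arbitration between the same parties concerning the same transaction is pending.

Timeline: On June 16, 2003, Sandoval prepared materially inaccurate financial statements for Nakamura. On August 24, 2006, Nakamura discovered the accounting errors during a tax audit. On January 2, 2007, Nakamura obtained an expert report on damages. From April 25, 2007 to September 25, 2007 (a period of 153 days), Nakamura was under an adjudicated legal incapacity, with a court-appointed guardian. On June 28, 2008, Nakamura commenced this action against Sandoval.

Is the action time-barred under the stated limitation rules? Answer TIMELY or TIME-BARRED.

TIMELY

Under the discovery rule, the claim accrued on August 24, 2006, when Nakamura discovered the injury — not on the June 16, 2003 date of the underlying act.
The untolled deadline — 18 months after August 24, 2006 — is February 24, 2008.
Because the plaintiff's legal incapacity ran from April 25, 2007 to September 25, 2007, the deadline is extended by 153 days to July 26, 2008.
None of the other events listed affects the running of the period under the stated rules.
Nakamura filed on June 28, 2008, before the July 26, 2008 deadline, so the action is timely.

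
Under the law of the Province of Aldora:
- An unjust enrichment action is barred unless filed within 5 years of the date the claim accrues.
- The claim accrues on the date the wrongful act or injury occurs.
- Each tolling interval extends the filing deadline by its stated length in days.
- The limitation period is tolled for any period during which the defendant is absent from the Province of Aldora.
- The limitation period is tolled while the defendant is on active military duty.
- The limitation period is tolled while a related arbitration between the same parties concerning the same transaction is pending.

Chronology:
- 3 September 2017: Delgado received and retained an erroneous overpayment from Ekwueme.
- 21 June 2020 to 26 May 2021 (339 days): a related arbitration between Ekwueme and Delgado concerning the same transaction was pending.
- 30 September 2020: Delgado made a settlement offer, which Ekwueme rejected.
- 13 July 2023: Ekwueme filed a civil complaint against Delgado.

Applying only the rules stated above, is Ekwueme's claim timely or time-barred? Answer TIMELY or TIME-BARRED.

The claim accrued on 3 September 2017, the date of the act.
Adding the 5 years base period to 3 September 2017 gives a deadline of 3 September 2022, before any tolling.
The period was tolled for 339 days by the pending related arbitration (21 June 2020 to 26 May 2021), pushing the deadline to 8 August 2023.
The other events in the timeline have no effect on the limitation period under the stated rules.
Filing on 13 July 2023 beat the 8 August 2023 deadline — the action is timely.

TIMELY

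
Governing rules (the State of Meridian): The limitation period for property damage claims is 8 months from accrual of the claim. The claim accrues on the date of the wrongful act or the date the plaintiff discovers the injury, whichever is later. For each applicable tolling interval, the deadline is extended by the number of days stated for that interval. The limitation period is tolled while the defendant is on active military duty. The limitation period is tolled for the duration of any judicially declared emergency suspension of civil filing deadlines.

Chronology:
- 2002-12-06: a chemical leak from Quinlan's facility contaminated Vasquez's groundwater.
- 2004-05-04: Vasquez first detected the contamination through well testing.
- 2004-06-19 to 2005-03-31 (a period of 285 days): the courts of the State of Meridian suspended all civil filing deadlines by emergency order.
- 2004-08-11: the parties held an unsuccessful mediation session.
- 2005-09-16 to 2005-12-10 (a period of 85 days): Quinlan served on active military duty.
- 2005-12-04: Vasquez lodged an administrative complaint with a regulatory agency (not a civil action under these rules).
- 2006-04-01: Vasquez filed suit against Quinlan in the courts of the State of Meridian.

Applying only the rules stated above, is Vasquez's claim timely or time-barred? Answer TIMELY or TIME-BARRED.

TIME-BARRED

Because discovery on 2004-05-04 post-dates the 2002-12-06 act, accrual under the later-of rule falls on 2004-05-04.
8 months from 2004-05-04 is 2005-01-04.
The period was tolled for 285 days by the emergency suspension of filing deadlines (2004-06-19 to 2005-03-31), pushing the deadline to 2005-10-16.
The period was tolled for 85 days by the defendant's active military service (2005-09-16 to 2005-12-10), pushing the deadline to 2006-01-09.
Nothing else in the chronology tolls or restarts the period.
The 2006-04-01 filing falls after the 2006-01-09 deadline; the claim is time-barred.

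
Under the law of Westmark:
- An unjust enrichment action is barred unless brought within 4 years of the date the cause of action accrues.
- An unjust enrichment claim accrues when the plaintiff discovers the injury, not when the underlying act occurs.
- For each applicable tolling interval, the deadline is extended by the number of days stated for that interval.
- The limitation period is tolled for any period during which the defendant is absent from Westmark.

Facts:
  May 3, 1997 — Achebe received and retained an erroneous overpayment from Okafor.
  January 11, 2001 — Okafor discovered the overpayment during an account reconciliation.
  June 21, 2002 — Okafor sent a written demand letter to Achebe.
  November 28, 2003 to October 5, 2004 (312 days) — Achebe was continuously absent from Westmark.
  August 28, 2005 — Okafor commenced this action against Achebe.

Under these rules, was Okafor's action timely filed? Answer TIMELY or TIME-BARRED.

TIMELY

Under the discovery rule, the claim accrued on January 11, 2001, when Okafor discovered the injury — not on the May 3, 1997 date of the underlying act.
Adding the 4 years base period to January 11, 2001 gives a deadline of January 11, 2005, before any tolling.
Because the defendant's absence from the jurisdiction ran from November 28, 2003 to October 5, 2004, the deadline is extended by 312 days to November 19, 2005.
The other events in the timeline have no effect on the limitation period under the stated rules.
The August 28, 2005 filing precedes the November 19, 2005 deadline; the claim is timely.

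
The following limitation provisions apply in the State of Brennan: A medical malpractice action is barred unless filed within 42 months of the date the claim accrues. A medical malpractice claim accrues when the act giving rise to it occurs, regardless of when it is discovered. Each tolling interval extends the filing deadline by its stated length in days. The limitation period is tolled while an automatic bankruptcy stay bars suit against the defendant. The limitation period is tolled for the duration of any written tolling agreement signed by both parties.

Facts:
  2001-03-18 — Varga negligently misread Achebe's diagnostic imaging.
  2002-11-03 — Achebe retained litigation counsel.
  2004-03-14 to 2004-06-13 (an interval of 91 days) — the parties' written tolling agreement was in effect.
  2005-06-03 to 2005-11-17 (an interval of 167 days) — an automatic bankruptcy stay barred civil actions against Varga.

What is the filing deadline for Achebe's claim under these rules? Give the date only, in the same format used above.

The limitation period began to run on 2001-03-18.
42 months from 2001-03-18 is 2004-09-18.
The written tolling agreement from 2004-03-14 to 2004-06-13 tolled the period for 91 days, extending the deadline to 2004-12-18.
The automatic bankruptcy stay starting 2005-06-03 came too late — the period had run on 2004-12-18 — and so does not extend the deadline.
The other events in the timeline have no effect on the limitation period under the stated rules.

2004-12-18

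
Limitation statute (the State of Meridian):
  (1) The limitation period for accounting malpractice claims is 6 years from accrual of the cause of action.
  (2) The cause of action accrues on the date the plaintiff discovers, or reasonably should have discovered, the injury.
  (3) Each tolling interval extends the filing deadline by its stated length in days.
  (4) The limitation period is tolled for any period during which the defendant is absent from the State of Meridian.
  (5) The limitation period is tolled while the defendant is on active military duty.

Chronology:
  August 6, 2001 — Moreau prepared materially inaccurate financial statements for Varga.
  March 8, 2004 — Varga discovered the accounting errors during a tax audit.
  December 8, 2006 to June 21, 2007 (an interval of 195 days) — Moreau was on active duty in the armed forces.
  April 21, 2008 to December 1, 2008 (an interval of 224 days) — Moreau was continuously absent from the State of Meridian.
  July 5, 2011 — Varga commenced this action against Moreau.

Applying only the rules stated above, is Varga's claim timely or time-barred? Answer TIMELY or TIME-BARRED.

The claim did not accrue until Varga discovered the injury on March 8, 2004; the August 6, 2001 act date does not start the clock under the stated rule.
Adding the 6 years base period to March 8, 2004 gives a deadline of March 8, 2010, before any tolling.
Because the defendant's active military service ran from December 8, 2006 to June 21, 2007, the deadline is extended by 195 days to September 19, 2010.
The defendant's absence from the jurisdiction from April 21, 2008 to December 1, 2008 tolled the period for 224 days, extending the deadline to May 1, 2011.
Varga filed on July 5, 2011, after the May 1, 2011 deadline, so the action is time-barred.

TIME-BARRED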